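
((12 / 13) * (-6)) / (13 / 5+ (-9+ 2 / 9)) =1620 / 1807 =0.90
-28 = -28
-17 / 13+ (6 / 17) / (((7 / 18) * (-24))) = -4163 / 3094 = -1.35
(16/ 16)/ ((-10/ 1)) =-1/ 10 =-0.10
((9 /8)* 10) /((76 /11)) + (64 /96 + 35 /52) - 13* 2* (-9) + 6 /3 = 2833205 /11856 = 238.97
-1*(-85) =85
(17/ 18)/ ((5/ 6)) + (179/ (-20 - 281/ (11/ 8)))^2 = 161701823/ 91365360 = 1.77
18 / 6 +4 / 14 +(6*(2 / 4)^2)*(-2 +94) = 989 / 7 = 141.29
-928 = -928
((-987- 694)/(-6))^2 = 2825761/36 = 78493.36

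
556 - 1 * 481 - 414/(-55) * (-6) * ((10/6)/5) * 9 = -60.49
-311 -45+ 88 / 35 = -12372 / 35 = -353.49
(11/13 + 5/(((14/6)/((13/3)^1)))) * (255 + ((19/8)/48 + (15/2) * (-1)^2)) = 46477559/17472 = 2660.12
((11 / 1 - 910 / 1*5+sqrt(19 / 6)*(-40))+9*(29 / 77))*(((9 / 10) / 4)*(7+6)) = -20430657 / 1540 - 39*sqrt(114) / 2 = -13474.86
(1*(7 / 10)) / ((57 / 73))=511 / 570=0.90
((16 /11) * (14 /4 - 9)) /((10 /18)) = -72 /5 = -14.40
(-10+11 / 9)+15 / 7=-418 / 63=-6.63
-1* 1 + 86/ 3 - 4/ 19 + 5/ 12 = 6355/ 228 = 27.87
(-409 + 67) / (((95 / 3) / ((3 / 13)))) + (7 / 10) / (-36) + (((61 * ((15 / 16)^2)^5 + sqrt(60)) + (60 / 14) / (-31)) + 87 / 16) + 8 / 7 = 2 * sqrt(15) + 1002793042976346905 / 27915500717604864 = 43.67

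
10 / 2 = 5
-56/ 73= -0.77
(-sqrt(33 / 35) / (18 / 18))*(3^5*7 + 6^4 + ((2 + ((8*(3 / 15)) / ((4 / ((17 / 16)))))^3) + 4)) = -192196913*sqrt(1155) / 2240000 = -2916.01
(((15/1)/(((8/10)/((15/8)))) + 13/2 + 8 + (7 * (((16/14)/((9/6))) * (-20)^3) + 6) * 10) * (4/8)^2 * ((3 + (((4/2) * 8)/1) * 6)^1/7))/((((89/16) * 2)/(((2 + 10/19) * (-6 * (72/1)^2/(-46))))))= -63047774205504/272251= -231579587.24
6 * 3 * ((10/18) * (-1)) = -10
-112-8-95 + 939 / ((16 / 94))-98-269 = 39477 / 8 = 4934.62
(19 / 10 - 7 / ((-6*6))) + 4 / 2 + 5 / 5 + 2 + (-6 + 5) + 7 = 2357 / 180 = 13.09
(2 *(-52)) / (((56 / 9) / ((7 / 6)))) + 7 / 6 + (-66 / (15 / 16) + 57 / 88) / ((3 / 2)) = -42791 / 660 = -64.83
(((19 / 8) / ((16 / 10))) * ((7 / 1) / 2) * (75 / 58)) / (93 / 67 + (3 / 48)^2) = 26733 / 5539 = 4.83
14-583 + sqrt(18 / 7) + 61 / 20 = -11319 / 20 + 3*sqrt(14) / 7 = -564.35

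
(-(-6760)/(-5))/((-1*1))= 1352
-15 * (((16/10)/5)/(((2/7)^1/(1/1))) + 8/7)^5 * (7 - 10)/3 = 29214414332928/32826171875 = 889.97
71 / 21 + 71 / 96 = 923 / 224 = 4.12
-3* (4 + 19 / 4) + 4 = -89 / 4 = -22.25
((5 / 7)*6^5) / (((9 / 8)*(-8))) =-4320 / 7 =-617.14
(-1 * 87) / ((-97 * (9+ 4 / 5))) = 435 / 4753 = 0.09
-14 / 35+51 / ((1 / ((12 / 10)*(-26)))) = -7958 / 5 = -1591.60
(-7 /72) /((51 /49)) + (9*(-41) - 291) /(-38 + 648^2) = -4306987 /45345528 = -0.09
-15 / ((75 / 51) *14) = -51 / 70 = -0.73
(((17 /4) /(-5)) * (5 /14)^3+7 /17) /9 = 69607 /1679328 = 0.04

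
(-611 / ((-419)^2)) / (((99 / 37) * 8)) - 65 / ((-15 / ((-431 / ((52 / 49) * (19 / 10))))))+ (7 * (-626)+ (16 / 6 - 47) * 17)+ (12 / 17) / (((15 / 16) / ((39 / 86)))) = -58530372923440631 / 9655932246840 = -6061.60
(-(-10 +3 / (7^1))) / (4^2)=67 / 112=0.60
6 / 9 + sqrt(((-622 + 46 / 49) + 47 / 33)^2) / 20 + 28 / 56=346561 / 10780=32.15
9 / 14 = 0.64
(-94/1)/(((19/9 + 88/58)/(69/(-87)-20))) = 538.69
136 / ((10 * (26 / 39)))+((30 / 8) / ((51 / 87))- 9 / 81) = 81659 / 3060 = 26.69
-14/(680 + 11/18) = -252/12251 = -0.02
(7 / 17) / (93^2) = 7 / 147033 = 0.00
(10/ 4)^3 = 125/ 8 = 15.62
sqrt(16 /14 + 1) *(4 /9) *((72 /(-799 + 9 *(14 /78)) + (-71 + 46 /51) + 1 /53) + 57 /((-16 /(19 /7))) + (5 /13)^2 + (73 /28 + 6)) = -384687424223 *sqrt(105) /85234704516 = -46.25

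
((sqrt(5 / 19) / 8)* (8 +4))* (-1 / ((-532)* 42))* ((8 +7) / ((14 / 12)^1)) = 45* sqrt(95) / 990584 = 0.00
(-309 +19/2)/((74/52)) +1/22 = -171277/814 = -210.41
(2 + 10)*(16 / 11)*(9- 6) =576 / 11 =52.36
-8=-8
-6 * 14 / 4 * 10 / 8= -105 / 4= -26.25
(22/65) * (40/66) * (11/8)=11/39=0.28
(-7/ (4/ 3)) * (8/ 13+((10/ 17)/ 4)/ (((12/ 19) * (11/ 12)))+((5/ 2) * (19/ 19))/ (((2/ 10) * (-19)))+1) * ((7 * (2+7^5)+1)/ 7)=-106912.50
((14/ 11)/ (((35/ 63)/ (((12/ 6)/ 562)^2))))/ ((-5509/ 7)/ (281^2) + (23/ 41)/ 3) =7749/ 47280805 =0.00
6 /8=3 /4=0.75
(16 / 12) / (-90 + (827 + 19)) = 1 / 567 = 0.00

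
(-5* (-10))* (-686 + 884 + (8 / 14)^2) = 485900 / 49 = 9916.33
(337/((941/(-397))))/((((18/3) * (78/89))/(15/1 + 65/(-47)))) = -1905155360/5174559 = -368.18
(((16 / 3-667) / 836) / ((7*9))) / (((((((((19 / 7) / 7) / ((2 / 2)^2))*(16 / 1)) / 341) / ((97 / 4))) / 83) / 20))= -17339639975 / 623808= -27796.44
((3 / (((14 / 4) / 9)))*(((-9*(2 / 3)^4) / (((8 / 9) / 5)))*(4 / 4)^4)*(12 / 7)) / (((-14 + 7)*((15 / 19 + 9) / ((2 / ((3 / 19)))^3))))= 41702720 / 10633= 3922.01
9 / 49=0.18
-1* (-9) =9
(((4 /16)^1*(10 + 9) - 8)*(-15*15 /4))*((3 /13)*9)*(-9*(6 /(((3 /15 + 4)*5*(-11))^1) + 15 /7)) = -8912025 /1232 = -7233.79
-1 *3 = -3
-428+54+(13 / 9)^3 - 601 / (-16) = -3889055 / 11664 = -333.42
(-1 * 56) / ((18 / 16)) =-448 / 9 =-49.78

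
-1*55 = -55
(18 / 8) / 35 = 9 / 140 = 0.06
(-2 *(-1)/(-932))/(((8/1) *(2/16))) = -1/466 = -0.00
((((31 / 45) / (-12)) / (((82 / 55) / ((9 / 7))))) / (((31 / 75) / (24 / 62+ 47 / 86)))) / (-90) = 136895 / 110180448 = 0.00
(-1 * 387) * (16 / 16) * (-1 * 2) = 774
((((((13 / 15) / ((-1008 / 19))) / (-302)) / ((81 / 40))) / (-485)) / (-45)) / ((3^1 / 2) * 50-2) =247 / 14731971641100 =0.00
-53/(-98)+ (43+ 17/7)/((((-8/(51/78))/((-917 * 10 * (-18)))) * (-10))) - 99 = 155904139/2548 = 61186.87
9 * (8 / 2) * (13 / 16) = 117 / 4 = 29.25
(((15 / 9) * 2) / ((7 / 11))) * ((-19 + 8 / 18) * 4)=-73480 / 189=-388.78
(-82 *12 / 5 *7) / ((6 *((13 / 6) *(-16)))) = 861 / 130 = 6.62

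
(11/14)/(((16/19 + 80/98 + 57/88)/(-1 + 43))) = 2703624/188939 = 14.31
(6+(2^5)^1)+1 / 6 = 229 / 6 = 38.17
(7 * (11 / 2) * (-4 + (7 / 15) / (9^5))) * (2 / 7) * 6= -77944526 / 295245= -264.00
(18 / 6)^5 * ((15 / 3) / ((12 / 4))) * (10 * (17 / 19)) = 68850 / 19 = 3623.68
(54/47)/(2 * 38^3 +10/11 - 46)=297/28357168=0.00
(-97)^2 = 9409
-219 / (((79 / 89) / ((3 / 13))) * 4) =-58473 / 4108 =-14.23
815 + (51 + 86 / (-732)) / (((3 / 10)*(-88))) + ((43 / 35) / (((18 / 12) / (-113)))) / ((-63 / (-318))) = 41356219 / 119560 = 345.90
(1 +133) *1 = 134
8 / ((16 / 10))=5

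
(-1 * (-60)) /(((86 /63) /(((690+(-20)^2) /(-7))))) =-294300 /43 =-6844.19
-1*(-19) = 19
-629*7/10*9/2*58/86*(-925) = 212598855/172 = 1236039.85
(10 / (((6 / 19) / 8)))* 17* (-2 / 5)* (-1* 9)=15504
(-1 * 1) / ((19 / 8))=-8 / 19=-0.42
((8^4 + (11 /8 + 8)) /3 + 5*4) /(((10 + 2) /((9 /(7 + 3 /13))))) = 9217 /64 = 144.02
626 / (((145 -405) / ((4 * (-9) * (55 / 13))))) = 366.71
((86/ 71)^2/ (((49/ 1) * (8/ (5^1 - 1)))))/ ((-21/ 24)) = -29584/ 1729063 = -0.02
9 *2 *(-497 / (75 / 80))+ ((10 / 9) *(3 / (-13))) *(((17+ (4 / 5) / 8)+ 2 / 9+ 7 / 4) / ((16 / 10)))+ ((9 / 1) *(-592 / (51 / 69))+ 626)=-7698827249 / 477360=-16127.93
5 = 5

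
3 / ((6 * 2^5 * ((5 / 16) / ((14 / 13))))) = 7 / 130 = 0.05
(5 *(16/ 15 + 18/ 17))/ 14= 271/ 357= 0.76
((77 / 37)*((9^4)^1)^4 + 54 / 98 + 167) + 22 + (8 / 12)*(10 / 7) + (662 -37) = 3856285257881673.80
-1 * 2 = -2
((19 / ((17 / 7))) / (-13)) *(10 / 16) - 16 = -28953 / 1768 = -16.38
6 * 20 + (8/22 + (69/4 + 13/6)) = 18451/132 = 139.78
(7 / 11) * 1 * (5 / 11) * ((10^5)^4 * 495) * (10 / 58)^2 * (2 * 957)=23625000000000000000000000 / 29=814655172413793103448275.90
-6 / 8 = -3 / 4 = -0.75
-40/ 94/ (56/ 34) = -85/ 329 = -0.26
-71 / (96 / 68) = -1207 / 24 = -50.29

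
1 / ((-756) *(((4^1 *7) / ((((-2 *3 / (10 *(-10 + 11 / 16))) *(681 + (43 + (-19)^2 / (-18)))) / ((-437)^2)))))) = -12671 / 1129354381890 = -0.00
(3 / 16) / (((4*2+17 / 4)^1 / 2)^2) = 0.00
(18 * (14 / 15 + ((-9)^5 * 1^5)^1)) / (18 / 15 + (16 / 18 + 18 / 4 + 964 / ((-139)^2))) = -160099.41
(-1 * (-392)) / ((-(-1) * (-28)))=-14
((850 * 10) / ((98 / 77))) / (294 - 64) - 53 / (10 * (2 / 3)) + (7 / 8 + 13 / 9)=1356653 / 57960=23.41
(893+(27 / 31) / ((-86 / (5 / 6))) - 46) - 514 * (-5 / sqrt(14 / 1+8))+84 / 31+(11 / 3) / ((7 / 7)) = 1285 * sqrt(22) / 11+13650473 / 15996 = 1401.29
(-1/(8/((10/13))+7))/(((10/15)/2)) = -5/29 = -0.17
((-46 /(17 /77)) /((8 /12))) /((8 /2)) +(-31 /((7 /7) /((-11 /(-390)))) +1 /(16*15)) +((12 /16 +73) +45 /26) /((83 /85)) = -1.70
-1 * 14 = -14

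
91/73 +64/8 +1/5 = 9.45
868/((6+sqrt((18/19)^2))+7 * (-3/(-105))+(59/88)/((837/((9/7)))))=4723968480/38904157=121.43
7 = 7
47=47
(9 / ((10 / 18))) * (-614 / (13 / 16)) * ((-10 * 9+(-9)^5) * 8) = 376476035328 / 65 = 5791939005.05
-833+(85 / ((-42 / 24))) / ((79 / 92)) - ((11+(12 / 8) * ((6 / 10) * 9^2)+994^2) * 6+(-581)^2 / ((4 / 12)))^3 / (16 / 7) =-10114743326564481673678193 / 69125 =-146325400745959951879.61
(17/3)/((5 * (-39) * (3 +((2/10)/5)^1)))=-0.01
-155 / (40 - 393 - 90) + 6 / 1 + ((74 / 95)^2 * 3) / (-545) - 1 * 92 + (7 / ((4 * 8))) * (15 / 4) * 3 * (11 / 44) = -94870579455623 / 1115622848000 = -85.04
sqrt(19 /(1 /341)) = sqrt(6479) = 80.49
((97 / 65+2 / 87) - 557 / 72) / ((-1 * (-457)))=-844289 / 62024040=-0.01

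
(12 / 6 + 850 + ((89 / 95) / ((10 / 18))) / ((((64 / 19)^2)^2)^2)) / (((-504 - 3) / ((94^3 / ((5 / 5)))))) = -207487417978703073043399 / 148653972075315200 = -1395774.46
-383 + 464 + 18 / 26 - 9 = 945 / 13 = 72.69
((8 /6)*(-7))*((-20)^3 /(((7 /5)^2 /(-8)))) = -6400000 /21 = -304761.90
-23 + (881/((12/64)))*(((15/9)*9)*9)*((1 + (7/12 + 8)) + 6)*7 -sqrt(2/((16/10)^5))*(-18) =225*sqrt(5)/64 + 69193717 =69193724.86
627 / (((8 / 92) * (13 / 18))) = 129789 / 13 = 9983.77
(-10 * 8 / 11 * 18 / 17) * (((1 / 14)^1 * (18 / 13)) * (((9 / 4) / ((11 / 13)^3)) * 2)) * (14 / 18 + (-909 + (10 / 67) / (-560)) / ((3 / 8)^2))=29876263307280 / 817128851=36562.49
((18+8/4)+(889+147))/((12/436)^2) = 4182112/3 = 1394037.33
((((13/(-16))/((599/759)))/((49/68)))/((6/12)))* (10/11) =-2.60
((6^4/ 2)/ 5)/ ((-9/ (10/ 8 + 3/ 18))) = -102/ 5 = -20.40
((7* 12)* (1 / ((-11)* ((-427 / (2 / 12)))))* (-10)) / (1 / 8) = -160 / 671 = -0.24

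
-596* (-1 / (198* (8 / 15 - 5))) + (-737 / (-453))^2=298395083 / 151239033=1.97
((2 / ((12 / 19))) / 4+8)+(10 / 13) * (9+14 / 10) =403 / 24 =16.79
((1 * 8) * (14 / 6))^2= 3136 / 9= 348.44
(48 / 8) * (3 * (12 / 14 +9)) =1242 / 7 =177.43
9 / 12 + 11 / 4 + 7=21 / 2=10.50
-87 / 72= -29 / 24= -1.21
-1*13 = -13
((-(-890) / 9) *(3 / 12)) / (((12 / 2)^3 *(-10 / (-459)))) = 1513 / 288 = 5.25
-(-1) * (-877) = -877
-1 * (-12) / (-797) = -12 / 797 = -0.02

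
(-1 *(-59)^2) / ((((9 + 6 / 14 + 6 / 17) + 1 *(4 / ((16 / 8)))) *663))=-24367 / 54678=-0.45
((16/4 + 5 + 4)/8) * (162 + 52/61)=64571/244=264.64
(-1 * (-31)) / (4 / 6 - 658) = -93 / 1972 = -0.05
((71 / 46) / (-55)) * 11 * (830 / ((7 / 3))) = -17679 / 161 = -109.81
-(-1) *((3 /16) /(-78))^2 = 1 /173056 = 0.00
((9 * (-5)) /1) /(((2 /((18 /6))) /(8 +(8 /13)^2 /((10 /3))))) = -92556 /169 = -547.67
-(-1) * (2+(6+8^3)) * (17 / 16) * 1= 1105 / 2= 552.50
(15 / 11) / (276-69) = 5 / 759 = 0.01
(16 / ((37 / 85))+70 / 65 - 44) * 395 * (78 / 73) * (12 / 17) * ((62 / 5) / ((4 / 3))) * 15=-11767249080 / 45917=-256272.17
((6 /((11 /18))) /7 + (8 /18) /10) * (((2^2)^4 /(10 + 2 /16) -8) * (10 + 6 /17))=3208960 /12393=258.93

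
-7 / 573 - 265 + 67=-113461 / 573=-198.01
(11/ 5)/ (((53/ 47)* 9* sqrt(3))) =517* sqrt(3)/ 7155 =0.13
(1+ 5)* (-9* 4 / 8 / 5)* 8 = -216 / 5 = -43.20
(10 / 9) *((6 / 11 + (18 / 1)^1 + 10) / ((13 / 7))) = 21980 / 1287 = 17.08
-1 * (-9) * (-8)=-72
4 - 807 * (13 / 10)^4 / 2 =-22968727 / 20000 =-1148.44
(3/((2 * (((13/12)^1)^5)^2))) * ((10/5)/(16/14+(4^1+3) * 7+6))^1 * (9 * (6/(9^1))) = 2600529297408/18059462432219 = 0.14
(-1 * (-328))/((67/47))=15416/67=230.09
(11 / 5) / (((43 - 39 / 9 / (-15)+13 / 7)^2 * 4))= 218295 / 808947364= 0.00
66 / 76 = 33 / 38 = 0.87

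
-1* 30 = -30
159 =159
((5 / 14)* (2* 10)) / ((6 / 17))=425 / 21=20.24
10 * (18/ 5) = 36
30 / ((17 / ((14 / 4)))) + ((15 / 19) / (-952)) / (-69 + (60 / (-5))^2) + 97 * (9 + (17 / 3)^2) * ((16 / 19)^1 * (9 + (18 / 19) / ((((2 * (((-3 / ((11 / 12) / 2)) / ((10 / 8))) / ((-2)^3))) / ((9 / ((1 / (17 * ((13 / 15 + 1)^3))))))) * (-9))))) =-99583397939393 / 417561480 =-238487.99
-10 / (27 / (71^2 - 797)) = -42440 / 27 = -1571.85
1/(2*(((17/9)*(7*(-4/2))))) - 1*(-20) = 9511/476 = 19.98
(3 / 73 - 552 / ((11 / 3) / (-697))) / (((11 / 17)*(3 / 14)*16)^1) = 3342272437 / 70664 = 47298.09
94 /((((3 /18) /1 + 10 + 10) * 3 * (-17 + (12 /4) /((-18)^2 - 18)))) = -19176 /209693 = -0.09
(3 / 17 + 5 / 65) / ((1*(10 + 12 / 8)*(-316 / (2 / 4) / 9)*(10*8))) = -63 / 16062280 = -0.00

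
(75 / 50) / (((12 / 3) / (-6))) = -9 / 4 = -2.25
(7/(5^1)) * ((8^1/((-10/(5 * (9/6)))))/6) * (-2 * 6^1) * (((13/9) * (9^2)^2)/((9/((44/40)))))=486486/25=19459.44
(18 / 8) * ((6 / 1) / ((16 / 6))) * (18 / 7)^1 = 729 / 56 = 13.02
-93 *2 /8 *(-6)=279 /2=139.50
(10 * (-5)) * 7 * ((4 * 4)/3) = -5600/3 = -1866.67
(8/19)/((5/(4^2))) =128/95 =1.35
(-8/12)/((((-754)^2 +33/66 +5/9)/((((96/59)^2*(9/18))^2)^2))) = -5410421842378752/1502560944949361319547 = -0.00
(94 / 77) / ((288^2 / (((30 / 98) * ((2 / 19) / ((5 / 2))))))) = 47 / 247750272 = 0.00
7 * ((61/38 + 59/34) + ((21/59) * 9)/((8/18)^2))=136.90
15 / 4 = 3.75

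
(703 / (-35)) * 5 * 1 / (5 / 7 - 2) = 703 / 9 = 78.11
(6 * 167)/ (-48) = -20.88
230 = 230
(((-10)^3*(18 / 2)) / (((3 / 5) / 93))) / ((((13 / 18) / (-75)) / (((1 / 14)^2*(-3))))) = -1412437500 / 637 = -2217327.32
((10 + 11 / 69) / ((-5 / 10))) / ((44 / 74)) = -25937 / 759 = -34.17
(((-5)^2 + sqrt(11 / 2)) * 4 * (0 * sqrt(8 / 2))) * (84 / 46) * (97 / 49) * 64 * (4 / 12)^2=0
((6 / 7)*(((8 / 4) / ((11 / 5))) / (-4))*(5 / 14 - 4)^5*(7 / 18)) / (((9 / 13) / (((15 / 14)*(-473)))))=-35576.40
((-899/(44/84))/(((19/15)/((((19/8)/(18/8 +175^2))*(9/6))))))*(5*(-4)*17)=72212175/1347599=53.59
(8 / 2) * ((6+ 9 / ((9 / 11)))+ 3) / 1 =80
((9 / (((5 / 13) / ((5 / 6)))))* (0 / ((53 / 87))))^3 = 0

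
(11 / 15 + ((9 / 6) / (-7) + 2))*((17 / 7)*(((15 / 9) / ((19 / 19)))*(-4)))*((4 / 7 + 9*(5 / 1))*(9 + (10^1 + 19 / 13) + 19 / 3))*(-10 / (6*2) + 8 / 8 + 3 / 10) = -1199144606 / 51597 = -23240.59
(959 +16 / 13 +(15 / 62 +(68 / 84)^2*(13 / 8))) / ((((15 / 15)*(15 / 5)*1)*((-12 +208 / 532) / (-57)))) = 493522664995 / 313604928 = 1573.71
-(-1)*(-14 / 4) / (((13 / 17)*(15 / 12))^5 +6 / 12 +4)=-0.66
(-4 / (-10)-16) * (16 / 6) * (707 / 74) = -73528 / 185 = -397.45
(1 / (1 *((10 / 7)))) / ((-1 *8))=-7 / 80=-0.09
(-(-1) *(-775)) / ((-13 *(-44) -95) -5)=-775 / 472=-1.64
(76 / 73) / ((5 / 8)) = 1.67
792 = 792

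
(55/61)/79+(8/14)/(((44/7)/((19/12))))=98821/636108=0.16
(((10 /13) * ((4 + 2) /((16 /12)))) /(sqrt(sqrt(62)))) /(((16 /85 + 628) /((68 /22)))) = 65025 * 62^(3 /4) /236704468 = 0.01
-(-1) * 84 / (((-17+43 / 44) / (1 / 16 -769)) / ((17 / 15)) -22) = -511258 / 133789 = -3.82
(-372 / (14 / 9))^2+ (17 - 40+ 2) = 2801247 / 49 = 57168.31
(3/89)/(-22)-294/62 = -287919/60698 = -4.74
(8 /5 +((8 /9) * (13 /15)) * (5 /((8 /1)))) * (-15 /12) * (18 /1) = -281 /6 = -46.83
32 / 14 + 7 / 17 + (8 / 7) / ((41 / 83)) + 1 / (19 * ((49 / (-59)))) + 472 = 309494698 / 648907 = 476.95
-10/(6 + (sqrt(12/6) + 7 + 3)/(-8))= -1520/721 - 40 * sqrt(2)/721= -2.19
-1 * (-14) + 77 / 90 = 1337 / 90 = 14.86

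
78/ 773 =0.10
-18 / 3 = -6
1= 1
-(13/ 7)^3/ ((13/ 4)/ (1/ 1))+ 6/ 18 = -1685/ 1029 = -1.64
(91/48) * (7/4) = 637/192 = 3.32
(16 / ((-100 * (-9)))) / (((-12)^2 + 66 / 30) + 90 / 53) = 0.00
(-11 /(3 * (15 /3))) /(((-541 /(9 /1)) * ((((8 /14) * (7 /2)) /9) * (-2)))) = -297 /10820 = -0.03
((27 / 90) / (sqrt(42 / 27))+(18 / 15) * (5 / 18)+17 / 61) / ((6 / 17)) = 51 * sqrt(14) / 280+952 / 549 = 2.42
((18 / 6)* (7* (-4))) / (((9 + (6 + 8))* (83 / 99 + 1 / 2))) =-16632 / 6095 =-2.73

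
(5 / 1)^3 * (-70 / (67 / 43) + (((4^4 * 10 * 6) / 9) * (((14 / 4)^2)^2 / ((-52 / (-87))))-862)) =46552688500 / 871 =53447403.56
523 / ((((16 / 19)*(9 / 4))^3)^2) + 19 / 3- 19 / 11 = 380945258417 / 23944605696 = 15.91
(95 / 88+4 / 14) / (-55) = -841 / 33880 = -0.02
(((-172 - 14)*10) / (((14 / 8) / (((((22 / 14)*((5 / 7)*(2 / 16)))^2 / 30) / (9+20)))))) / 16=-93775 / 62387584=-0.00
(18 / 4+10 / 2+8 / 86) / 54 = 275 / 1548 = 0.18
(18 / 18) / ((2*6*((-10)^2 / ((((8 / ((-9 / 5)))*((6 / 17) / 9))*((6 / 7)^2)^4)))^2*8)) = 644972544 / 240107923365367225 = 0.00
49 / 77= 7 / 11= 0.64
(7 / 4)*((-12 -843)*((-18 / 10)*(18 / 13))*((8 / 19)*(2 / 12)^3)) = 189 / 26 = 7.27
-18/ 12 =-3/ 2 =-1.50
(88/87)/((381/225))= 2200/3683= 0.60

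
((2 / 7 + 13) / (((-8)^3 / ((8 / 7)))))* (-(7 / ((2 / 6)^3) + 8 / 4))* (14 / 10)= 17763 / 2240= 7.93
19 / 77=0.25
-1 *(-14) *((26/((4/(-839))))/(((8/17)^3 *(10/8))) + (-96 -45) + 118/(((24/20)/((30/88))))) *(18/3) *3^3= -335074479327/3520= -95191613.45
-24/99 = -8/33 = -0.24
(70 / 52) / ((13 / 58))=1015 / 169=6.01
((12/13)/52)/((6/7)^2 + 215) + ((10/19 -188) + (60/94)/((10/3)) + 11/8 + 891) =8998923442485/12762748856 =705.09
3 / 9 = 1 / 3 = 0.33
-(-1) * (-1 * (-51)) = 51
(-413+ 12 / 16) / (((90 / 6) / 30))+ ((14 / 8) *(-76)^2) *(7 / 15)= 116777 / 30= 3892.57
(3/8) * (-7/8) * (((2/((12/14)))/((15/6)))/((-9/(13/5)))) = 637/7200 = 0.09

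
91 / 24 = 3.79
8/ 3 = 2.67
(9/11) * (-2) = -18/11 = -1.64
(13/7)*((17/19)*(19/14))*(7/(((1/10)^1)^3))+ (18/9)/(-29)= 3204486/203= 15785.65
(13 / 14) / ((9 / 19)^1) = 247 / 126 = 1.96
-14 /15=-0.93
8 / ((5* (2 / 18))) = 72 / 5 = 14.40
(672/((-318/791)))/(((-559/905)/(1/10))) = 8017576/29627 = 270.62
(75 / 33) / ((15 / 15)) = 25 / 11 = 2.27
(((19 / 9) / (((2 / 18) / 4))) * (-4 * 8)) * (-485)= 1179520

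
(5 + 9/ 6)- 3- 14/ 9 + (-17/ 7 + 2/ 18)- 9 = -1181/ 126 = -9.37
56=56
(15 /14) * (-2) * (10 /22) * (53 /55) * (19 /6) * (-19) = 95665 /1694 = 56.47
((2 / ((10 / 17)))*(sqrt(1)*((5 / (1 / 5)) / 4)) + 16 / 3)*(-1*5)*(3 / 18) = -22.15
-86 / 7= -12.29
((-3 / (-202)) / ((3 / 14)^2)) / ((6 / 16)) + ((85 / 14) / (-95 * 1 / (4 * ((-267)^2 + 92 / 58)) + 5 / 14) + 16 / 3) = 29053891322 / 1251692091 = 23.21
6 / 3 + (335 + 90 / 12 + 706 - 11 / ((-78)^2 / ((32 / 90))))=143802857 / 136890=1050.50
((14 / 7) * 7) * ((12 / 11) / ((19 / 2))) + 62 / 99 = 382 / 171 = 2.23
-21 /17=-1.24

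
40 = 40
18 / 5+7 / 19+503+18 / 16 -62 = 339031 / 760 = 446.09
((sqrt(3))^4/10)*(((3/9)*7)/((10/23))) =483/100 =4.83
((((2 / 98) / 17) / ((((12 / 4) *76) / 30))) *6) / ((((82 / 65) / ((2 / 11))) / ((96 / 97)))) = 93600 / 692383769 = 0.00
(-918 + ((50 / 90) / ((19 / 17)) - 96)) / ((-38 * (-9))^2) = -173309 / 20000844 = -0.01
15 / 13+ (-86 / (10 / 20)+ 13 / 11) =-24262 / 143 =-169.66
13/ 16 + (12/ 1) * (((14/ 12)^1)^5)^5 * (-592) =-49619418617103033007555/ 148074416822550528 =-335097.85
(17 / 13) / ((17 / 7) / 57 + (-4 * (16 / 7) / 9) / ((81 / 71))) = -1648269 / 1068665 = -1.54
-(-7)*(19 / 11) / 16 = 133 / 176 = 0.76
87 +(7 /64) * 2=87.22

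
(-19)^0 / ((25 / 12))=12 / 25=0.48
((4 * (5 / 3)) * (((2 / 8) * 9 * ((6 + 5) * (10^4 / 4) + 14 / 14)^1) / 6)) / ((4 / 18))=1237545 / 4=309386.25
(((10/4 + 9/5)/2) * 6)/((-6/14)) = -301/10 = -30.10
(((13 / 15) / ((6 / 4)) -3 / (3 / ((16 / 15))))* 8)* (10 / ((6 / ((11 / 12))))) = -484 / 81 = -5.98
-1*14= -14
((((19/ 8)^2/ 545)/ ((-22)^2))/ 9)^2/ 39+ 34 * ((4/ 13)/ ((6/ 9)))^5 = 18309863994098030654881/ 25713826600547907993600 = 0.71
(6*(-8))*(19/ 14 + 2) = -1128/ 7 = -161.14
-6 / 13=-0.46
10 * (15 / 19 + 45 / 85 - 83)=-263830 / 323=-816.81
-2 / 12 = -1 / 6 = -0.17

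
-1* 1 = -1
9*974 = 8766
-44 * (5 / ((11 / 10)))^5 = -1250000000 / 14641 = -85376.68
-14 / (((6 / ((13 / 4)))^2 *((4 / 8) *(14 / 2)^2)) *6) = -169 / 6048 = -0.03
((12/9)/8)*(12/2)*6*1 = 6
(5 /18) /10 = 1 /36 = 0.03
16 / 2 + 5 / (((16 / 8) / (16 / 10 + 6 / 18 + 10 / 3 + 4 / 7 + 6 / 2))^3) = 101749544 / 231525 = 439.48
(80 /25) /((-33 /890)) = -2848 /33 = -86.30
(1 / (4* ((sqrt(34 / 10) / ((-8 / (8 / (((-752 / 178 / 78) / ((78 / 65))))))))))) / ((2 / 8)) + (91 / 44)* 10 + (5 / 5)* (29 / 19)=470* sqrt(85) / 177021 + 9283 / 418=22.23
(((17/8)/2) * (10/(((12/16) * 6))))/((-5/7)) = -119/36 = -3.31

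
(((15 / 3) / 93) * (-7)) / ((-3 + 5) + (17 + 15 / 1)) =-35 / 3162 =-0.01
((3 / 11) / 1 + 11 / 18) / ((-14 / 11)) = -25 / 36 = -0.69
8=8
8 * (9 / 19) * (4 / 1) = 288 / 19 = 15.16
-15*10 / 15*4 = -40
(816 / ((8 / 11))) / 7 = 1122 / 7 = 160.29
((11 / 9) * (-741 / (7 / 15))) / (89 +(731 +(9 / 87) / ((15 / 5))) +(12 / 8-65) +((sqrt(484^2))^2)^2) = -71630 / 2025418632979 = -0.00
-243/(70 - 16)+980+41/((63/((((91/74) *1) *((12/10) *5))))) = 217627/222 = 980.30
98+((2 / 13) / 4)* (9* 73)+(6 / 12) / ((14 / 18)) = 11276 / 91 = 123.91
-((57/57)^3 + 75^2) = -5626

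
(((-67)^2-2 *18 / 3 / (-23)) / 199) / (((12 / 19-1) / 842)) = -51560.21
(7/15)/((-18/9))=-7/30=-0.23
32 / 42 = 16 / 21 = 0.76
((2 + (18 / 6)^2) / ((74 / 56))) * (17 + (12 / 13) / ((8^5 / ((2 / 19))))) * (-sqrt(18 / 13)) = -3972993717 * sqrt(26) / 121658368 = -166.52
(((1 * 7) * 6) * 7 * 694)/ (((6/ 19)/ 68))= 43935752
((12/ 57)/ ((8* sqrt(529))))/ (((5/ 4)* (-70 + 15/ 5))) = -2/ 146395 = -0.00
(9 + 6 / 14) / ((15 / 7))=22 / 5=4.40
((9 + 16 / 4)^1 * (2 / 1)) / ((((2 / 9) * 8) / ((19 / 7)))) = 2223 / 56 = 39.70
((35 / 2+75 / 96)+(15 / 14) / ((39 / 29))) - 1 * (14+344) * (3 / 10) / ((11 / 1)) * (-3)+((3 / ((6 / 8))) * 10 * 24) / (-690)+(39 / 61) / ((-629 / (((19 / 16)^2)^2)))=13597656954121507 / 289462513500160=46.98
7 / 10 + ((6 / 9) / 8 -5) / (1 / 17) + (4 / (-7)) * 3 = -35531 / 420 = -84.60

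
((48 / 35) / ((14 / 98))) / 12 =4 / 5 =0.80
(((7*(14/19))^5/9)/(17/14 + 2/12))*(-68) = -4302662992768/215420613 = -19973.31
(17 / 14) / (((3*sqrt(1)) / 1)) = 17 / 42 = 0.40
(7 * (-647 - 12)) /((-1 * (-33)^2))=4613 /1089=4.24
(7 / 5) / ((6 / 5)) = 1.17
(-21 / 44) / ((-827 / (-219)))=-4599 / 36388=-0.13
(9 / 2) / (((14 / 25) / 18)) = 2025 / 14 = 144.64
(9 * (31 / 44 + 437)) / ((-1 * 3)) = -57777 / 44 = -1313.11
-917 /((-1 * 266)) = 131 /38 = 3.45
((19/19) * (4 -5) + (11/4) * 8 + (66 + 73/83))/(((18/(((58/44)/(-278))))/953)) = -100792139/4568652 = -22.06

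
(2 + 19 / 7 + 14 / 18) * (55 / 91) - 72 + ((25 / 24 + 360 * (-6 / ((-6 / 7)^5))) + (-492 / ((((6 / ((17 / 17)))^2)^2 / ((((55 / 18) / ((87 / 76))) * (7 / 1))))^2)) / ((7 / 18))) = 1746441344772143 / 379602637596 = 4600.71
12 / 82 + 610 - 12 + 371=969.15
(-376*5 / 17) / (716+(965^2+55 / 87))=-81780 / 689170837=-0.00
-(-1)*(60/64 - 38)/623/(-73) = 0.00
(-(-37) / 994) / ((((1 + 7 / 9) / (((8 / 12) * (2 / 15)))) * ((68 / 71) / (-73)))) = -2701 / 19040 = -0.14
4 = 4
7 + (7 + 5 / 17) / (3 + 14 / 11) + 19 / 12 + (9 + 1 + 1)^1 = 204133 / 9588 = 21.29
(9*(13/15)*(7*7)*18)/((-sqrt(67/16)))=-137592*sqrt(67)/335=-3361.91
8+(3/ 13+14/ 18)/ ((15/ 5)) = 8.34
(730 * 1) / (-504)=-365 / 252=-1.45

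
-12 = -12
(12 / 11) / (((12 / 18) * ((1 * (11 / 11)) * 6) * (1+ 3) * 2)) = 3 / 88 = 0.03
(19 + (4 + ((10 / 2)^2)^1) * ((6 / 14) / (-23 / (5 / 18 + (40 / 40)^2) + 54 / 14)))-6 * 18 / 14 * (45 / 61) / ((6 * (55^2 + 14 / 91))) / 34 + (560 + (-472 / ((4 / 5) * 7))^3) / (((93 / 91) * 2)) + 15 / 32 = -6381553671735019423 / 21805698950112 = -292655.31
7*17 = 119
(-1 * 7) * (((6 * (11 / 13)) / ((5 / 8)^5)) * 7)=-105971712 / 40625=-2608.53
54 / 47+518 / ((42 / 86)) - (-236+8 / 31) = 5671624 / 4371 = 1297.56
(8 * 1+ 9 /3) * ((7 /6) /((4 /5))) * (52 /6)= 5005 /36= 139.03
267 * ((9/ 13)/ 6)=801/ 26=30.81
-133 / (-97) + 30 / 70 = 1222 / 679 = 1.80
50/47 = 1.06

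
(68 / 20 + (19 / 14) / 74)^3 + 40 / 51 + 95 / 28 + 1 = 319841356946393 / 7088583432000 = 45.12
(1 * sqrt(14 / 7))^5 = 5.66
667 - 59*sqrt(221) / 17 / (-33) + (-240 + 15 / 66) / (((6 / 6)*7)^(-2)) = -243801 / 22 + 59*sqrt(221) / 561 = -11080.30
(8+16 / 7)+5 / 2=179 / 14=12.79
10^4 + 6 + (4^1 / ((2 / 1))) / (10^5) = 500300001 / 50000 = 10006.00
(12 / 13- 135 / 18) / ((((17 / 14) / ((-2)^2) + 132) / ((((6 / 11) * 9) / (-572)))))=0.00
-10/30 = -1/3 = -0.33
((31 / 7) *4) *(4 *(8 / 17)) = 3968 / 119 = 33.34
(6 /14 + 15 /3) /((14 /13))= 5.04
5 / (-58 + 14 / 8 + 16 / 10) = -100 / 1093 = -0.09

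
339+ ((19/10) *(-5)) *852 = -7755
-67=-67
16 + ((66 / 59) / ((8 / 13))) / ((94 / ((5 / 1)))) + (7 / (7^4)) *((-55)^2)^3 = 614067454106527 / 7609112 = 80701592.26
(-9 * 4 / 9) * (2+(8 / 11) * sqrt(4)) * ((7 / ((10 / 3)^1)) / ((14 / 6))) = -12.44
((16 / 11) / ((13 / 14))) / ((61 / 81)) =18144 / 8723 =2.08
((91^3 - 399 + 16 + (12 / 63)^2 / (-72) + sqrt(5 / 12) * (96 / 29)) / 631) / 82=8 * sqrt(15) / 750259 + 1494701585 / 102681999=14.56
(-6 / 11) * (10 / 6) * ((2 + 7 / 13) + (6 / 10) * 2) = -486 / 143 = -3.40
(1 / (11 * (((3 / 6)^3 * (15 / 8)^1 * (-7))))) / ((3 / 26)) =-1664 / 3465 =-0.48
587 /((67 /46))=27002 /67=403.01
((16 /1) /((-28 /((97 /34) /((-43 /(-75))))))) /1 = -2.84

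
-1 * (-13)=13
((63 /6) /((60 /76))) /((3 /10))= 133 /3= 44.33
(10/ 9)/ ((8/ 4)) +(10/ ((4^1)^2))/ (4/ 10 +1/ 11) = 395/ 216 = 1.83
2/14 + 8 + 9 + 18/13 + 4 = 2050/91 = 22.53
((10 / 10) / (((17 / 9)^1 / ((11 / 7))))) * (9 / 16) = 891 / 1904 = 0.47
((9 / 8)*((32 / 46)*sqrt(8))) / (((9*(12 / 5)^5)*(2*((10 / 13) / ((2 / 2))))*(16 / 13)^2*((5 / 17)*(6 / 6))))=4668625*sqrt(2) / 1465122816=0.00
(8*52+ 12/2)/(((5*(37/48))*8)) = 2532/185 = 13.69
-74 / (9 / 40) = -2960 / 9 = -328.89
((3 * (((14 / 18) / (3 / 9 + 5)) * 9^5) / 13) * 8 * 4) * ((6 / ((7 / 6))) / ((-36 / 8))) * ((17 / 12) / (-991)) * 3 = 4015332 / 12883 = 311.68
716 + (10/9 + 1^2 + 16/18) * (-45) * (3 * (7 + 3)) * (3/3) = -3334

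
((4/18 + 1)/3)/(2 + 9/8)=88/675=0.13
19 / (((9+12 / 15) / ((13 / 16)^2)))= 16055 / 12544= 1.28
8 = 8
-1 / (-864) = 1 / 864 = 0.00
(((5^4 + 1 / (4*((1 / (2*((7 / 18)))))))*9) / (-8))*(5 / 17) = -206.87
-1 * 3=-3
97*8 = 776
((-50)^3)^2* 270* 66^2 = 18376875000000000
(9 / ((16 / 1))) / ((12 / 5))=15 / 64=0.23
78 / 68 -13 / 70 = 572 / 595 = 0.96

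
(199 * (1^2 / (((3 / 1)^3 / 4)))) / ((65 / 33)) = 8756 / 585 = 14.97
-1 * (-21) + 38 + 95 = 154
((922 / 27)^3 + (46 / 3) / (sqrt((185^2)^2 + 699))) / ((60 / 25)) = 115 * sqrt(292837831) / 10542161916 + 979721810 / 59049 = 16591.68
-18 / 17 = -1.06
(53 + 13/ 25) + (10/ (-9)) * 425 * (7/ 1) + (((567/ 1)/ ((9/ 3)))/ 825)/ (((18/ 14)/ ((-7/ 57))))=-152928001/ 47025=-3252.06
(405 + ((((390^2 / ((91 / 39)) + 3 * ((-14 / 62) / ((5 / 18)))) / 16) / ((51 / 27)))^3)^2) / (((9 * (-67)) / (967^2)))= -107964514214023946777407079468672758309153605631311364329 / 691650478976396975665917952000000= -156096926837678523952894.20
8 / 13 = 0.62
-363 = -363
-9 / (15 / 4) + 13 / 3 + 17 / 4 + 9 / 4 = 253 / 30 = 8.43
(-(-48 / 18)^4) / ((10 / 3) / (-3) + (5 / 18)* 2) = 4096 / 45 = 91.02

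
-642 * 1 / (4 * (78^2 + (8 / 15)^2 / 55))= -3972375 / 150579128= -0.03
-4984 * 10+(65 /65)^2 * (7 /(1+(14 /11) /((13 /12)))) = -15499239 /311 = -49836.78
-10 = -10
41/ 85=0.48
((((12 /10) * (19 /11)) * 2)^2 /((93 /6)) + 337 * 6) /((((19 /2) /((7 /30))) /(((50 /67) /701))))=885346084 /16736455615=0.05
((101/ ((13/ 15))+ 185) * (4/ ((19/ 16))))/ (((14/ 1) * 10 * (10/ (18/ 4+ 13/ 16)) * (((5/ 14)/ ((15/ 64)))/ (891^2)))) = 1983908619/ 988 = 2008004.68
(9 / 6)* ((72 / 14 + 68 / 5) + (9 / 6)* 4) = 37.11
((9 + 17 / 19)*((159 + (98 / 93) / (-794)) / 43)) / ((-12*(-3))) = 275908330 / 271480113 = 1.02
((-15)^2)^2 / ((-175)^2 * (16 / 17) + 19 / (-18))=15491250 / 8819677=1.76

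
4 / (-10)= -2 / 5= -0.40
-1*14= -14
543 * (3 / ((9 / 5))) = 905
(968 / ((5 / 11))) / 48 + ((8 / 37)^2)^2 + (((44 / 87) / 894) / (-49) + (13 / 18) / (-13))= 87920711451484 / 1984071171845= 44.31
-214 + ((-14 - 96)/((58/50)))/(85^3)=-30490100/142477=-214.00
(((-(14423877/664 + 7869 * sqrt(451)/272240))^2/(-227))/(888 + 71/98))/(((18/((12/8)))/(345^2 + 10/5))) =-1658319434895630639763911/71477456815168000 -220659113218558833 * sqrt(451)/3573872840758400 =-23201904.91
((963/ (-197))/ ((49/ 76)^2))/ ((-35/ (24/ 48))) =2781144/ 16554895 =0.17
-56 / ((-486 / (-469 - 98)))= -196 / 3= -65.33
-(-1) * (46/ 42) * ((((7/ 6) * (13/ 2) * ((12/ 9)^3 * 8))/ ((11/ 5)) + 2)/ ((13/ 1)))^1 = 1380506/ 243243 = 5.68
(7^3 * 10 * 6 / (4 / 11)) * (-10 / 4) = -282975 / 2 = -141487.50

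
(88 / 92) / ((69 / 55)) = 1210 / 1587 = 0.76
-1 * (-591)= 591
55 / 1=55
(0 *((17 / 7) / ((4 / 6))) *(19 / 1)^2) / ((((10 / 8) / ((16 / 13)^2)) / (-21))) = 0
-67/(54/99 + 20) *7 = -5159/226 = -22.83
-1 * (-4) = 4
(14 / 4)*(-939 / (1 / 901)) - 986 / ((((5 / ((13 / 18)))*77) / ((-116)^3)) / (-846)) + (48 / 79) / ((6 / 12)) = -148756303014703 / 60830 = -2445443087.53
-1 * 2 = -2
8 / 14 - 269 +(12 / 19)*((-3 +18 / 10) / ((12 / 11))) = -178967 / 665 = -269.12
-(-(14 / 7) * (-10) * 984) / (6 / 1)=-3280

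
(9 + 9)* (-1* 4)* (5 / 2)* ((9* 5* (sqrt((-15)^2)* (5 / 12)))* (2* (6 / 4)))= -151875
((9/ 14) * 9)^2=33.47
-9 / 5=-1.80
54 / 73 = 0.74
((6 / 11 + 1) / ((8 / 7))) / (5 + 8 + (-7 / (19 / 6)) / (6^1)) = 2261 / 21120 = 0.11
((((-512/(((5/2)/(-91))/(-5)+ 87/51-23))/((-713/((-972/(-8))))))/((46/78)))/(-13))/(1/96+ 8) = 55431806976/830637605477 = 0.07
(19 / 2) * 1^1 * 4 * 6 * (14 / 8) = 399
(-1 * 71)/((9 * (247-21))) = -0.03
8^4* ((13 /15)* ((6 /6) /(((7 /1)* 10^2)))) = 13312 /2625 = 5.07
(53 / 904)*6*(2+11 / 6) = 1219 / 904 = 1.35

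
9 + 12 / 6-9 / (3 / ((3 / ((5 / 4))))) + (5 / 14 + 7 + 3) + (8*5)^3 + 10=4481691 / 70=64024.16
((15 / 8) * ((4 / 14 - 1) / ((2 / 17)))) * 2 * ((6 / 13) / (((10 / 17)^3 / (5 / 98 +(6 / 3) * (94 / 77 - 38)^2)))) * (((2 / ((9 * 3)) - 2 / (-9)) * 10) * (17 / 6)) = -45551143765357 / 38846808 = -1172583.96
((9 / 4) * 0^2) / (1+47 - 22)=0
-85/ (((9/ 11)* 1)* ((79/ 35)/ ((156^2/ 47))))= -88488400/ 3713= -23832.05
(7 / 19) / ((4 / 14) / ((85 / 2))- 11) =-0.03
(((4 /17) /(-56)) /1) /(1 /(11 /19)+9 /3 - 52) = 11 /123760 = 0.00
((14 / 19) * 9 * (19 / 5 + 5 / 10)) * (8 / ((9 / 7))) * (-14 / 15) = -235984 / 1425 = -165.60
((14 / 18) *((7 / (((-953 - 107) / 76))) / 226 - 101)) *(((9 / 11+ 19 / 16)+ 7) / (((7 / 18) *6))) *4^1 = -639180097 / 527032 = -1212.79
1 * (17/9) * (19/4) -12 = -109/36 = -3.03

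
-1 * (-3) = 3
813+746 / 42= 17446 / 21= 830.76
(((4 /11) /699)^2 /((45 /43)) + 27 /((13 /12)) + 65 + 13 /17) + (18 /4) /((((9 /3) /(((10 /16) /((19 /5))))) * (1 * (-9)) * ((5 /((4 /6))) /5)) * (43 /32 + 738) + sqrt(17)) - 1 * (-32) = 95634754794227462599289662478 /779497124107820969289498345 - 180000 * sqrt(17) /1325775557582401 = 122.69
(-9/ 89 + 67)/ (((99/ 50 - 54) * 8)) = -74425/ 462978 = -0.16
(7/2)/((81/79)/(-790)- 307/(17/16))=-3713395/306559297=-0.01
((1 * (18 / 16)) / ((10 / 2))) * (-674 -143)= -7353 / 40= -183.82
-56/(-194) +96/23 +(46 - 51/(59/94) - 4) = -4579592/131629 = -34.79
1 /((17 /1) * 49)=0.00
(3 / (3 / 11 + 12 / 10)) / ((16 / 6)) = 0.76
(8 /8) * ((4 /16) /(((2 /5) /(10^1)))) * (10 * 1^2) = 125 /2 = 62.50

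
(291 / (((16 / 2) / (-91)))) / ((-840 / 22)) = 13871 / 160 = 86.69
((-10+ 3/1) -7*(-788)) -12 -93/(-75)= 137456/25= 5498.24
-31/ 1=-31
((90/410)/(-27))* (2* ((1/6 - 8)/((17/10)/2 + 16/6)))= 940/25953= 0.04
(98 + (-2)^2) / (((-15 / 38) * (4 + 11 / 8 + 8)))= -19.32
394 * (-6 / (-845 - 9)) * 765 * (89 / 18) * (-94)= -420266010 / 427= -984229.53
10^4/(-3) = -10000/3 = -3333.33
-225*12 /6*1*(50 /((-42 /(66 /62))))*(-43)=-5321250 /217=-24521.89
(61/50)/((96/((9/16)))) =183/25600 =0.01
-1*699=-699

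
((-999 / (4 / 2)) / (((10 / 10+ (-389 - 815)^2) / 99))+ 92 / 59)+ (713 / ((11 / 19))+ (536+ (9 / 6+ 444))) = 2214.57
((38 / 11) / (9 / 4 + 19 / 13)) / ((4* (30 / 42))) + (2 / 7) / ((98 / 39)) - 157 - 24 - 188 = -368.56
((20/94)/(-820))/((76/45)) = -0.00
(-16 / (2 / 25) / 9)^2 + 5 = 40405 / 81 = 498.83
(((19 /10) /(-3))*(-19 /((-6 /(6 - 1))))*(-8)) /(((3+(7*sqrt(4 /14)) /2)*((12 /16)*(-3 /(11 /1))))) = -5776 /27+2888*sqrt(14) /81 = -80.52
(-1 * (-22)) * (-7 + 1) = -132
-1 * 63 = -63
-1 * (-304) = 304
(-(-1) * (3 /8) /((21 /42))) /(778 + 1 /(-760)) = 190 /197093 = 0.00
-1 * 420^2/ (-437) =176400/ 437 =403.66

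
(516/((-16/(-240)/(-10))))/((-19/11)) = 851400/19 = 44810.53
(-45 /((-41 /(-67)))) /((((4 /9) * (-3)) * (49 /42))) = 27135 /574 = 47.27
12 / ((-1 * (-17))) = 12 / 17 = 0.71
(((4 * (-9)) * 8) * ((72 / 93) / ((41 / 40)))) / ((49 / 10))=-2764800 / 62279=-44.39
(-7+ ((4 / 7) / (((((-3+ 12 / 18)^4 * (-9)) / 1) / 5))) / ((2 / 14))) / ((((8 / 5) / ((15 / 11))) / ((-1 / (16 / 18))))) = 11466225 / 1690304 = 6.78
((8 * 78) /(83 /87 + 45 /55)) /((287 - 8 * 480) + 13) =-12441 /125080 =-0.10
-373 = -373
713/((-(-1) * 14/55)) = 39215/14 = 2801.07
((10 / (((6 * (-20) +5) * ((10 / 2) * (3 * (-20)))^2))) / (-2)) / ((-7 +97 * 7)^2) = 1 / 934778880000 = 0.00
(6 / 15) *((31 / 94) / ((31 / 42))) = 42 / 235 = 0.18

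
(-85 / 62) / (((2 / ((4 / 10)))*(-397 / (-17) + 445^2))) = -0.00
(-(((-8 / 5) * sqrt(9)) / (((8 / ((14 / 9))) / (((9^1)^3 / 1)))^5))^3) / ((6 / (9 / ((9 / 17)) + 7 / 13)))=103243625902720205158796178745545701249399559 / 1703936000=60591258065279567518261350000000000.00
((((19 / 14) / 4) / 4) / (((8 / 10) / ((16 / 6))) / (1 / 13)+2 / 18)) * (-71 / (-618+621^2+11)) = -3195 / 819352352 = -0.00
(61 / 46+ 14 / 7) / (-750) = -51 / 11500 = -0.00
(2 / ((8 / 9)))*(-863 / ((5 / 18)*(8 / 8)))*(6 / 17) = -2467.16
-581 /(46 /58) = -16849 /23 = -732.57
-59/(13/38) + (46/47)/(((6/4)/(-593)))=-1025350/1833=-559.38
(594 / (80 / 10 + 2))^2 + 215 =93584 / 25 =3743.36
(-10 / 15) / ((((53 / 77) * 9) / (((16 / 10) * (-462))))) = 189728 / 2385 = 79.55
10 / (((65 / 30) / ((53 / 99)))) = 1060 / 429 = 2.47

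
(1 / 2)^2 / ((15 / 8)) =2 / 15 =0.13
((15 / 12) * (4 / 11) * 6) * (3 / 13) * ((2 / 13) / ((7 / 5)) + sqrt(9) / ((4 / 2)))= 13185 / 13013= 1.01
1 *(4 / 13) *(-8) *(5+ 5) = -320 / 13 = -24.62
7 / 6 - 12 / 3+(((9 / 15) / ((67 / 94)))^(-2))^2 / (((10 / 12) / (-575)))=-1451348186647 / 1054011096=-1376.98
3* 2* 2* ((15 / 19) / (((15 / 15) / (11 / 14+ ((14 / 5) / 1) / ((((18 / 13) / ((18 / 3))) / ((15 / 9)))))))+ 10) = 42430 / 133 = 319.02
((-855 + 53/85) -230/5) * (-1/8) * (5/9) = 19133/306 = 62.53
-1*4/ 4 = -1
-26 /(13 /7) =-14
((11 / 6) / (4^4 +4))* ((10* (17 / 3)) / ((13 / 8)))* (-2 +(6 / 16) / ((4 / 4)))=-187 / 468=-0.40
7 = 7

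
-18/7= -2.57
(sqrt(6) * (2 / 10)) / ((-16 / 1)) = -sqrt(6) / 80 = -0.03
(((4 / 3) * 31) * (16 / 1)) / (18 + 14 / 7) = 496 / 15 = 33.07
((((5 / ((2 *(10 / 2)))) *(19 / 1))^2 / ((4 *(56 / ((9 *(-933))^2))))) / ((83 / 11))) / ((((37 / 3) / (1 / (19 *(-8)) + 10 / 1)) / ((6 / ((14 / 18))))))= 37003372293591 / 1572352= 23533771.25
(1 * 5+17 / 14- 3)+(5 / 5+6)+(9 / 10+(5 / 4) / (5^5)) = 194507 / 17500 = 11.11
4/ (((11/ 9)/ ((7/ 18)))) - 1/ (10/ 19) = -69/ 110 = -0.63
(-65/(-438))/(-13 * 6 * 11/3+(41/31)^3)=-387283/740334318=-0.00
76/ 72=19/ 18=1.06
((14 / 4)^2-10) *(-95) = -855 / 4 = -213.75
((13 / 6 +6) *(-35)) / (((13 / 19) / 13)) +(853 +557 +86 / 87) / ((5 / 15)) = -208429 / 174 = -1197.87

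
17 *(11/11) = 17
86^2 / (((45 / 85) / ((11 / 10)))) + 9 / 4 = 2766509 / 180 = 15369.49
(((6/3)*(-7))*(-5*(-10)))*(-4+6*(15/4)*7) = -107450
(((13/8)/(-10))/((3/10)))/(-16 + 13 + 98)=-13/2280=-0.01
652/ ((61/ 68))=726.82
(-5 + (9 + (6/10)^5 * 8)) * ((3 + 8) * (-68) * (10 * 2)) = -43216448/625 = -69146.32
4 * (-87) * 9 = -3132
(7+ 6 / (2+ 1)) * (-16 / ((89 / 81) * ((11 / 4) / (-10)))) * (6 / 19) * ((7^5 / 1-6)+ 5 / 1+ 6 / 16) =47047093920 / 18601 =2529277.67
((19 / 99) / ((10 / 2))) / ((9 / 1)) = 19 / 4455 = 0.00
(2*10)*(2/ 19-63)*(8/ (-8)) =23900/ 19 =1257.89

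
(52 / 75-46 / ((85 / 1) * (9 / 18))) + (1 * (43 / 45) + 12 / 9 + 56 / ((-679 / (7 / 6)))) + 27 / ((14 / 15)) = 159633911 / 5194350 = 30.73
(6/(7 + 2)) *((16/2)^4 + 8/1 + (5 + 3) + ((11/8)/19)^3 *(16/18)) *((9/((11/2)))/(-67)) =-242472017/3621552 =-66.95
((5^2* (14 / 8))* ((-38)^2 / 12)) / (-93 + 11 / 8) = -126350 / 2199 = -57.46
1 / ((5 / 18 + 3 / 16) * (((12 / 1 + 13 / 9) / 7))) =9072 / 8107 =1.12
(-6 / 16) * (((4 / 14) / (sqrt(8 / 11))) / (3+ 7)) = -3 * sqrt(22) / 1120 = -0.01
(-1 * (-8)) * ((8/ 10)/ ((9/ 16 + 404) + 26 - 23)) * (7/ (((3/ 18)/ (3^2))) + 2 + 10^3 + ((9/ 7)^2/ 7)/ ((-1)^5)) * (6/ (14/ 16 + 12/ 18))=84.32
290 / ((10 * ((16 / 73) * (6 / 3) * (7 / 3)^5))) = 514431 / 537824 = 0.96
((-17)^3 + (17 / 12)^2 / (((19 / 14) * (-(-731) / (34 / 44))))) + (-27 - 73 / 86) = -6394088801 / 1294128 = -4940.85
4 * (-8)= -32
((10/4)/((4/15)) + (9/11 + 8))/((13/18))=14409/572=25.19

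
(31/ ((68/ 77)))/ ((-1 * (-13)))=2387/ 884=2.70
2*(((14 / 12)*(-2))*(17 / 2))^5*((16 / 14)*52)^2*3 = -5267510446016 / 81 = -65030993160.69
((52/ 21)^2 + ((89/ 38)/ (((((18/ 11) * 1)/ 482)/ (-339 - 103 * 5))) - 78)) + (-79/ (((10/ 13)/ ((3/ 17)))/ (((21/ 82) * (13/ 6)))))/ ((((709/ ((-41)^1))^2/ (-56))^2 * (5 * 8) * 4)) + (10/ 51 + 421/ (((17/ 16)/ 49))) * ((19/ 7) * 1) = -214574091200195964685829/ 399929594769334700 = -536529.66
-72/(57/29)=-696/19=-36.63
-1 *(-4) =4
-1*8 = -8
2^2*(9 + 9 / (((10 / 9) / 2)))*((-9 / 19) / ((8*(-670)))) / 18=63 / 127300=0.00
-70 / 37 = -1.89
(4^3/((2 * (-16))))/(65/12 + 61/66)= -88/279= -0.32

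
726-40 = 686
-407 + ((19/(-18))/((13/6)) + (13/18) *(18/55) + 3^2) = -854248/2145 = -398.25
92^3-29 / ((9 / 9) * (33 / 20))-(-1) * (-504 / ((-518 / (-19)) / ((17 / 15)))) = 4753655032 / 6105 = 778649.47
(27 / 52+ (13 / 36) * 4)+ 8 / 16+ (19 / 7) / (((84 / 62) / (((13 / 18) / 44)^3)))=4677903337885 / 1898743182336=2.46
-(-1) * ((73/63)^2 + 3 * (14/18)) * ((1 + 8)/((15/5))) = 14590/1323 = 11.03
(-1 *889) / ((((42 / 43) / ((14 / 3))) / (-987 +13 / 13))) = 37691822 / 9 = 4187980.22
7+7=14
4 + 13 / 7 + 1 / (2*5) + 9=1047 / 70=14.96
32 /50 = 16 /25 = 0.64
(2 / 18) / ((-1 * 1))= -1 / 9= -0.11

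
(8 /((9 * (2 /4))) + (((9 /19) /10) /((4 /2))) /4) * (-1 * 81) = -219609 /1520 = -144.48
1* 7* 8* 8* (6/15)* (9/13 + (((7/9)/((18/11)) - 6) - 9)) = -13050688/5265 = -2478.76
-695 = -695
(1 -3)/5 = -2/5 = -0.40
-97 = -97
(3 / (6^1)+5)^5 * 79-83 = 12720373 / 32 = 397511.66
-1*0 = 0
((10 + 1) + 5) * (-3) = -48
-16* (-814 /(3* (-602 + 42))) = -814 /105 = -7.75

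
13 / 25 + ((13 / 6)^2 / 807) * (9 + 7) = 111319 / 181575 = 0.61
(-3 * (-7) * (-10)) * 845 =-177450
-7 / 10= -0.70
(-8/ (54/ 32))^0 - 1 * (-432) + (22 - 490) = -35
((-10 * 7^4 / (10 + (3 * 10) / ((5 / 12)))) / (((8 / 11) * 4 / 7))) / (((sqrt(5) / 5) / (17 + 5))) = -10168235 * sqrt(5) / 656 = -34659.85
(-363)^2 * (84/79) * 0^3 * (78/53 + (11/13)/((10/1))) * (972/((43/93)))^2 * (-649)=0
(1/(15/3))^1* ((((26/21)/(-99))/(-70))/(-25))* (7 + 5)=-52/3031875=-0.00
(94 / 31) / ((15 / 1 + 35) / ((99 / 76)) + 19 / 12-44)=-37224 / 49507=-0.75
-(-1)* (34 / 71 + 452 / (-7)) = -31854 / 497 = -64.09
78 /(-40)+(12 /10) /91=-705 /364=-1.94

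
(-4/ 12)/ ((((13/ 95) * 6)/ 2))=-0.81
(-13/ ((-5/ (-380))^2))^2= 5638207744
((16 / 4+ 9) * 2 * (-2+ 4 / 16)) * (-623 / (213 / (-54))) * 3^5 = -123987591 / 71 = -1746304.10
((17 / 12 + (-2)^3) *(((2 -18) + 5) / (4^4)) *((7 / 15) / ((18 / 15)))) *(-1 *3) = -6083 / 18432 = -0.33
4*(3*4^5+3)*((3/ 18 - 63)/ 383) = -772850/ 383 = -2017.89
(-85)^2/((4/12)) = 21675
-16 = -16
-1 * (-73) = 73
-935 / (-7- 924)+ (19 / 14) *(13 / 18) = 66511 / 33516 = 1.98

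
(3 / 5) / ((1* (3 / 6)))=6 / 5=1.20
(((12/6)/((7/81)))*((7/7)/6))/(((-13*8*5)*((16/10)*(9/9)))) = -0.00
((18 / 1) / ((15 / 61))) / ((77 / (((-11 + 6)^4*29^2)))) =38475750 / 77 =499685.06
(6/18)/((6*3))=1/54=0.02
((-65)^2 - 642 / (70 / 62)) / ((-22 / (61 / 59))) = -7806353 / 45430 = -171.83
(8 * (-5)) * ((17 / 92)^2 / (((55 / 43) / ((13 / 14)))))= -161551 / 162932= -0.99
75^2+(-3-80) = 5542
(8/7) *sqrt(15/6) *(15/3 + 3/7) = 152 *sqrt(10)/49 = 9.81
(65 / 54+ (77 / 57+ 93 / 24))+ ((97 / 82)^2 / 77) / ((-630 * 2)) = 239081252017 / 37184661360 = 6.43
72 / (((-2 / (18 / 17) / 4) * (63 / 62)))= -17856 / 119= -150.05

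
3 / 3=1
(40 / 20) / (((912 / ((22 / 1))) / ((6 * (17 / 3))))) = 187 / 114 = 1.64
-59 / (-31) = 59 / 31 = 1.90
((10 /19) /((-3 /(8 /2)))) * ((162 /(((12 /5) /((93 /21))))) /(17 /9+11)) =-62775 /3857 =-16.28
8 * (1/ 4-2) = -14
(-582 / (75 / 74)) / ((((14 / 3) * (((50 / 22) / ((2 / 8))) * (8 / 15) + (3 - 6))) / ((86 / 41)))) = -61113492 / 437675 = -139.63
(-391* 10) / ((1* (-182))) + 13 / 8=23.11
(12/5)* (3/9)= 4/5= 0.80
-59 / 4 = -14.75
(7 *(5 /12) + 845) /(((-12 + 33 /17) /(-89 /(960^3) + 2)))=-12242976152209 /72619130880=-168.59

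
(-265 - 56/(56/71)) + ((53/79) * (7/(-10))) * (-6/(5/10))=-130494/395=-330.36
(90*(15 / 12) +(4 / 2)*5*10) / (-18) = -425 / 36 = -11.81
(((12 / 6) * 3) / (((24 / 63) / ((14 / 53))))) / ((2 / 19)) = 8379 / 212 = 39.52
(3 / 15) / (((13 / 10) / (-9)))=-18 / 13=-1.38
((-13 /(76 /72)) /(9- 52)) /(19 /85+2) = 2210 /17157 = 0.13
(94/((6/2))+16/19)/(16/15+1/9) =27510/1007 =27.32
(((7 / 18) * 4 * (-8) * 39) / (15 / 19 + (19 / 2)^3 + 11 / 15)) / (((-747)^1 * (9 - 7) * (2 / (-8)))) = -2213120 / 1462840389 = -0.00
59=59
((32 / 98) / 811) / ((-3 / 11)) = -0.00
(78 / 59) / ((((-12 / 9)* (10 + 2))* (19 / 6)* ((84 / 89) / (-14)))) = 3471 / 8968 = 0.39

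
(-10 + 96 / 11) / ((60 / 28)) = -98 / 165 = -0.59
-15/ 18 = -5/ 6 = -0.83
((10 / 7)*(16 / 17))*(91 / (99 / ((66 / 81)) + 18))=4160 / 4743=0.88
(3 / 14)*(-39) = -117 / 14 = -8.36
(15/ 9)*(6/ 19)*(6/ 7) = 60/ 133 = 0.45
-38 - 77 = -115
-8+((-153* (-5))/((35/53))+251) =9810/7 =1401.43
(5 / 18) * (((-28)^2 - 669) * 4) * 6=2300 / 3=766.67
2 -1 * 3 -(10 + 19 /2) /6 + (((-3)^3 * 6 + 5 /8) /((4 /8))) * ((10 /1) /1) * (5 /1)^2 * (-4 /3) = 1290949 /12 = 107579.08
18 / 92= 9 / 46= 0.20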